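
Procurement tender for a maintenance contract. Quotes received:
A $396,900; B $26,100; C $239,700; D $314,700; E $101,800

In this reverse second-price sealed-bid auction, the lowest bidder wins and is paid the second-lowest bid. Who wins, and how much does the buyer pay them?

Sorting bids: 26,100 (B) < 101,800 (E) < 239,700 (C) < 314,700 (D) < 396,900 (A)
B is lowest; is paid the second-lowest bid, $101,800.

B is paid $101,800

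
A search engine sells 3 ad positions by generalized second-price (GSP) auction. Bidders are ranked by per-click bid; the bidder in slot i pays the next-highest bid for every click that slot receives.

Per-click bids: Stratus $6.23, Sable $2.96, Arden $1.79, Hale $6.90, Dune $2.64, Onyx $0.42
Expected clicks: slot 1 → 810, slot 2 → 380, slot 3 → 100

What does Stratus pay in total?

Stratus pays $1124.80

Per-click bids in order: $6.90 (Hale) > $6.23 (Stratus) > $2.96 (Sable) > $2.64 (Dune) > …
Stratus holds slot 2 → pays next bid $2.96 × 380 clicks = $1124.80.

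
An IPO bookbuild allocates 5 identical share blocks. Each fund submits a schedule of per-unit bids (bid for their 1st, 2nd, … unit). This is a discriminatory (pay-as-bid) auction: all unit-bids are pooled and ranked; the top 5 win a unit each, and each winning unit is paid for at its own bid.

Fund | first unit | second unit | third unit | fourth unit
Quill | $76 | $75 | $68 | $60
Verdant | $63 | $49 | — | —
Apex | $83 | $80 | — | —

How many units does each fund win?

Apex 2, Quill 3

All unit-bids, highest first — top 5: 83 (Apex-1), 80 (Apex-2), 76 (Quill-1), 75 (Quill-2), 68 (Quill-3)
Next rejected bid: $63 (not a price — pay-as-bid).
Allocation: Apex 2, Quill 3.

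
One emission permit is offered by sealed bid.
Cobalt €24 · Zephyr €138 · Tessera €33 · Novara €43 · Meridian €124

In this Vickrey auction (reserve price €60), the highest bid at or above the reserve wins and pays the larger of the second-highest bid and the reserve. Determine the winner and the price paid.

Bids ranked: 138 (Zephyr) > 124 (Meridian) > 43 (Novara) > 33 (Tessera) > 24 (Cobalt)
Highest eligible bid: Zephyr at €138.
Second-highest bid €124 exceeds the reserve €60 → payment €124.

Zephyr pays €124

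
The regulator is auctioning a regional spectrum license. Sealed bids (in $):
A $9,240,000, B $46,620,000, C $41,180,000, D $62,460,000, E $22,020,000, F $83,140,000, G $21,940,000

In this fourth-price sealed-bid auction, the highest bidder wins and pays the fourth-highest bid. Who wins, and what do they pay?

Rule: the highest bidder wins and pays the fourth-highest bid.
Bids in order: 83,140,000 (F) > 62,460,000 (D) > 46,620,000 (B) > 41,180,000 (C) > 22,020,000 (E) > 21,940,000 (G) > …
F is highest; pays the fourth-highest bid, $41,180,000.

F pays $41,180,000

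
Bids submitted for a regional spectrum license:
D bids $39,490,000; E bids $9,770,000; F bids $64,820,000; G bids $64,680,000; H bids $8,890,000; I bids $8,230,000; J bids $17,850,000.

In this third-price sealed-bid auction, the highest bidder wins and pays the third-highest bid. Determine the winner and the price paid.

F pays $39,490,000

Sorting bids: 64,820,000 (F) > 64,680,000 (G) > 39,490,000 (D) > 17,850,000 (J) > 9,770,000 (E) > 8,890,000 (H) > …
F wins; payment is bid #3 in the ranking = $39,490,000.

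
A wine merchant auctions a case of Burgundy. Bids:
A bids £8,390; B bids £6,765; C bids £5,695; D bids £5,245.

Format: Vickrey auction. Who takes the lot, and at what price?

A pays £6,765

Sorting bids: 8,390 (A) > 6,765 (B) > 5,695 (C) > 5,245 (D)
A is highest; pays the second-highest bid, £6,765.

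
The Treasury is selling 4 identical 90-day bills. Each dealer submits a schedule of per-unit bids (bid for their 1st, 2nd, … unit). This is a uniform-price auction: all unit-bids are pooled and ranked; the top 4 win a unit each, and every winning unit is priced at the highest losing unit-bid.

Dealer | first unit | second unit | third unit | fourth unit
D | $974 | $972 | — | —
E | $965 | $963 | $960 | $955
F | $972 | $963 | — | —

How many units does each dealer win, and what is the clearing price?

All unit-bids, highest first — top 4: 974 (D-1), 972 (D-2), 972 (F-1), 965 (E-1)
The (k+1)-th unit-bid is $963.
Allocation: D 2, E 1, F 1.

D 2, E 1, F 1; clearing price $963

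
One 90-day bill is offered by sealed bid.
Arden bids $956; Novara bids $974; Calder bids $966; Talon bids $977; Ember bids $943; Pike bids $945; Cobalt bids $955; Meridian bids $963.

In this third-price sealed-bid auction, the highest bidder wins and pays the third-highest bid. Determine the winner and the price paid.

Talon pays $966

Sorting bids: 977 (Talon) > 974 (Novara) > 966 (Calder) > 963 (Meridian) > 956 (Arden) > 955 (Cobalt) > …
Talon wins; payment is bid #3 in the ranking = $966.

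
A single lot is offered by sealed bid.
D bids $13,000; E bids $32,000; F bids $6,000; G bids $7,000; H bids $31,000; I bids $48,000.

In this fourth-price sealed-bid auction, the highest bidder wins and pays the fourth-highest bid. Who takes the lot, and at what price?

Rule: the highest bidder wins and pays the fourth-highest bid.
Sorting bids: 48,000 (I) > 32,000 (E) > 31,000 (H) > 13,000 (D) > 7,000 (G) > 6,000 (F)
I wins; payment is bid #4 in the ranking = $13,000.

I pays $13,000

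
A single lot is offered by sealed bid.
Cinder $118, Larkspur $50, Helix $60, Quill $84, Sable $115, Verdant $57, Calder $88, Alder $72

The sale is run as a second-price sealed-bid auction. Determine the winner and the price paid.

Cinder pays $115

Rule: the highest bidder wins and pays the second-highest bid.
Bids in order: 118 (Cinder) > 115 (Sable) > 88 (Calder) > 84 (Quill) > 72 (Alder) > 60 (Helix) > …
Cinder wins with the highest bid; price is set by the runner-up at $115.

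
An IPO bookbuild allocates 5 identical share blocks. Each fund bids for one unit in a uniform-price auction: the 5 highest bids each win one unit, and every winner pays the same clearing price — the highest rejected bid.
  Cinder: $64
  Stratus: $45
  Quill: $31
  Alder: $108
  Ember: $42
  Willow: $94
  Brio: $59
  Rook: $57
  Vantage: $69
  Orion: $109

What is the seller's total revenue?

Total revenue: $295

Ordering the bids: 109 (Orion), 108 (Alder), 94 (Willow), 69 (Vantage), 64 (Cinder), 59 (Brio), 57 (Rook), …
Top 5: Orion, Alder, Willow, Vantage, Cinder.
Clearing price = highest rejected bid = $59.
Total revenue = 5 × $59 = $295.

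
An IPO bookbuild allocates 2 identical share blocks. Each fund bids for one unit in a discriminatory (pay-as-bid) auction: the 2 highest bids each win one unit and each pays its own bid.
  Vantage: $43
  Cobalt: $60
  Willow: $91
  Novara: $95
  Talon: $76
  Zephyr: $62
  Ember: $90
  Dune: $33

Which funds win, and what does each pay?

Sorting: 95 (Novara), 91 (Willow), 90 (Ember), 76 (Talon), …
The 2 highest are Novara, Willow.
Each winner pays its own bid: Novara $95, Willow $91.

Novara $95, Willow $91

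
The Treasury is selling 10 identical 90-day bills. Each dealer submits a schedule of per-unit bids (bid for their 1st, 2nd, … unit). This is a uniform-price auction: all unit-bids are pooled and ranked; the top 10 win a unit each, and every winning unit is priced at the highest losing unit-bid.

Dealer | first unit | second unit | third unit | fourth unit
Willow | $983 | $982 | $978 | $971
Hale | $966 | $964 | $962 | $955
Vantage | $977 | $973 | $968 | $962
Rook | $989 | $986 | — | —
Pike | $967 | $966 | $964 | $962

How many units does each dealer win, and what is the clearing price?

Pike 1, Rook 2, Vantage 3, Willow 4; clearing price $966

Merging the schedules and taking the best 10: 989 (Rook-1), 986 (Rook-2), 983 (Willow-1), 982 (Willow-2), 978 (Willow-3), 977 (Vantage-1), 973 (Vantage-2), 971 (Willow-4), 968 (Vantage-3), 967 (Pike-1)
The (k+1)-th unit-bid is $966.
Allocation: Pike 1, Rook 2, Vantage 3, Willow 4.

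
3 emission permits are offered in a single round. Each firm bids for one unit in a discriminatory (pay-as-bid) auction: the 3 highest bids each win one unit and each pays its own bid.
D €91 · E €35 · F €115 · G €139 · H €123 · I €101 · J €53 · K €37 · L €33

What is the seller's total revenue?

Total revenue: €377

Ordering the bids: 139 (G), 123 (H), 115 (F), 101 (I), 91 (D), …
The 3 highest are G, H, F.
Total revenue = 139 + 123 + 115 = €377.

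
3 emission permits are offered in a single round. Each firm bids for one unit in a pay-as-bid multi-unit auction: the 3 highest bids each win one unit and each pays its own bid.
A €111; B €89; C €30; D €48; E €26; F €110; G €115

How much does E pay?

E pays €0

Bids ranked high→low: 115 (G), 111 (A), 110 (F), 89 (B), 48 (D), …
Winners (3 units): G, A, F.
E does not win → €0.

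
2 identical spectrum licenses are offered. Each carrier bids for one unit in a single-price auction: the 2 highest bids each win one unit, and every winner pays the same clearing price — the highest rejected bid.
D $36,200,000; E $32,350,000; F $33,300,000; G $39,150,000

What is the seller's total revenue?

Ordering the bids: 39,150,000 (G), 36,200,000 (D), 33,300,000 (F), 32,350,000 (E)
The 2 highest are G, D.
Highest unsuccessful bid: $33,300,000 → clearing price.
Total revenue = 2 × $33,300,000 = $66,600,000.

Total revenue: $66,600,000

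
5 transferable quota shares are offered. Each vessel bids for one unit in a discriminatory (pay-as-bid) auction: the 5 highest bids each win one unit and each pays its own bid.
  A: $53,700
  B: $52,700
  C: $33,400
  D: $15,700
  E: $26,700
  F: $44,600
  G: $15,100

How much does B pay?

B pays $52,700

Bids ranked high→low: 53,700 (A), 52,700 (B), 44,600 (F), 33,400 (C), 26,700 (E), 15,700 (D), 15,100 (G)
Winners (5 units): A, B, F, C, E.
B wins → own bid $52,700.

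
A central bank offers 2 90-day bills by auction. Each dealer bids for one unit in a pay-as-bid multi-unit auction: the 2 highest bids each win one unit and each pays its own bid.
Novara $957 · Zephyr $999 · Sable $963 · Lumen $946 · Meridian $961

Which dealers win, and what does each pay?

Bids ranked high→low: 999 (Zephyr), 963 (Sable), 961 (Meridian), 957 (Novara), …
Winners (2 units): Zephyr, Sable.
Each winner pays its own bid: Zephyr $999, Sable $963.

Zephyr $999, Sable $963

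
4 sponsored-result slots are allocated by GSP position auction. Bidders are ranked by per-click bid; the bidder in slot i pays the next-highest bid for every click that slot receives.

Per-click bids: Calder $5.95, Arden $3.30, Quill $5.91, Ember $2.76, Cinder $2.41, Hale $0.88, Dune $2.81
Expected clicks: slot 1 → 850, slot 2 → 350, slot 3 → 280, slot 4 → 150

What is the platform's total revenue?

Ranked by bid: $5.95 (Calder) > $5.91 (Quill) > $3.30 (Arden) > $2.81 (Dune) > $2.76 (Ember) > …
Slot 1: Calder pays $5.91 × 850 = $5023.50
Slot 2: Quill pays $3.30 × 350 = $1155.00
Slot 3: Arden pays $2.81 × 280 = $786.80
Slot 4: Dune pays $2.76 × 150 = $414.00
Total = $7379.30

Total revenue: $7379.30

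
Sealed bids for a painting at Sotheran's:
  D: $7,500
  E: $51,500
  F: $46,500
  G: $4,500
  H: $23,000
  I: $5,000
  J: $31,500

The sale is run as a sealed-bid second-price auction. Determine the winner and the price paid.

E pays $46,500

Bids in order: 51,500 (E) > 46,500 (F) > 31,500 (J) > 23,000 (H) > 7,500 (D) > 5,000 (I) > …
Second-price: E pays F's bid of $46,500.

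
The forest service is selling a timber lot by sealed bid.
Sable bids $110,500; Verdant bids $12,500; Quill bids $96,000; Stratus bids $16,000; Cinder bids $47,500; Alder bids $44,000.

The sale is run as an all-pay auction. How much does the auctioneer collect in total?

Sorting bids: 110,500 (Sable) > 96,000 (Quill) > 47,500 (Cinder) > 44,000 (Alder) > 16,000 (Stratus) > 12,500 (Verdant)
Sable wins with the top bid; all bids are sunk regardless.
Every bidder forfeits their bid regardless of winning.
Revenue = 110,500 + 12,500 + 96,000 + 16,000 + 47,500 + 44,000 = $326,500.

Total revenue: $326,500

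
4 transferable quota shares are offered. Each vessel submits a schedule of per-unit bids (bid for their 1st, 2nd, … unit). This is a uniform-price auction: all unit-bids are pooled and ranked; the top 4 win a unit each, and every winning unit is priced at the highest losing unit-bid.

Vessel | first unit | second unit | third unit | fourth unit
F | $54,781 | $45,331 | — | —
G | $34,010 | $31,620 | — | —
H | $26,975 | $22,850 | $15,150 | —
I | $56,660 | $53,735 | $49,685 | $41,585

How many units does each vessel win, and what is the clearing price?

F 1, I 3; clearing price $45,331

Merging the schedules and taking the best 4: 56,660 (I-1), 54,781 (F-1), 53,735 (I-2), 49,685 (I-3)
The (k+1)-th unit-bid is $45,331.
Allocation: F 1, I 3.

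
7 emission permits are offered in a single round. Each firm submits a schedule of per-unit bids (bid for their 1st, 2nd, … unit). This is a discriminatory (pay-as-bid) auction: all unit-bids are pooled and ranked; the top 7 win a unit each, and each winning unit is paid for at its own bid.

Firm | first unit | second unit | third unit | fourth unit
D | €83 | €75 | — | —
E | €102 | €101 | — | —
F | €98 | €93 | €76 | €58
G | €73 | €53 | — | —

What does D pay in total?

Merging the schedules and taking the best 7: 102 (E-1), 101 (E-2), 98 (F-1), 93 (F-2), 83 (D-1), 76 (F-3), 75 (D-2)
Next rejected bid: €73 (not a price — pay-as-bid).
D's winning unit-bids: 83 + 75 = €158.

D pays €158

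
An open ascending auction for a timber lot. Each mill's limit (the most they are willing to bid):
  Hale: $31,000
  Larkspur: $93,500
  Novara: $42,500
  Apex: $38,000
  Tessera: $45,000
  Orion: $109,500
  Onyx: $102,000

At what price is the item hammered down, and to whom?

Open ascending-bid auction: the price rises until one bidder remains; the winner pays the price at which the last rival dropped out.
Sorting limits: 109,500 (Orion) > 102,000 (Onyx) > 93,500 (Larkspur) > 45,000 (Tessera) > 42,500 (Novara) > 38,000 (Apex) > …
Onyx is the last rival to drop out, at $102,000; Orion remains and wins at that price.

Orion wins at $102,000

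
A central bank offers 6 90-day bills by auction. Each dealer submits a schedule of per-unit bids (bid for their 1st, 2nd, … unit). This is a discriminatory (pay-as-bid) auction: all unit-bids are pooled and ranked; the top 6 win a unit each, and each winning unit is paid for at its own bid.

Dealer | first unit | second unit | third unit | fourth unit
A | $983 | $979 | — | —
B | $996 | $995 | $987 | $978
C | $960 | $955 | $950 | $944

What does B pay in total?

B pays $3,956

All unit-bids, highest first — top 6: 996 (B-1), 995 (B-2), 987 (B-3), 983 (A-1), 979 (A-2), 978 (B-4)
Next rejected bid: $960 (not a price — pay-as-bid).
B's winning unit-bids: 996 + 995 + 987 + 978 = $3,956.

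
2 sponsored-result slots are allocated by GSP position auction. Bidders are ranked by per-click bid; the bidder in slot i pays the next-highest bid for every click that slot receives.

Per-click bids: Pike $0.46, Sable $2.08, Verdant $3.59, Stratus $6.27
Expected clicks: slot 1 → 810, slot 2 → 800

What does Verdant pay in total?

Ranked by bid: $6.27 (Stratus) > $3.59 (Verdant) > $2.08 (Sable) > …
Verdant holds slot 2 → pays next bid $2.08 × 800 clicks = $1664.00.

Verdant pays $1664.00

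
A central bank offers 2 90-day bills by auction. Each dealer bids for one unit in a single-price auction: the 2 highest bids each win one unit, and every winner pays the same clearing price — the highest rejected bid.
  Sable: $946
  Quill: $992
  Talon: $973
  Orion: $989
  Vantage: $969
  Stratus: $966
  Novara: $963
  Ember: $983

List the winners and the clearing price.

Sorting: 992 (Quill), 989 (Orion), 983 (Ember), 973 (Talon), …
The 2 highest are Quill, Orion.
Highest unsuccessful bid: $983 → clearing price.

Quill, Orion; each pays $983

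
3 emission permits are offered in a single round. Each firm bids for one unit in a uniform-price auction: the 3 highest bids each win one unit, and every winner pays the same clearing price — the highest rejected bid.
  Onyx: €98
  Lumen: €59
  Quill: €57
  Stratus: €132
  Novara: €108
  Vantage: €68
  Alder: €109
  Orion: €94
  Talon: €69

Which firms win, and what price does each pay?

Stratus, Alder, Novara; each pays €98

Sorting: 132 (Stratus), 109 (Alder), 108 (Novara), 98 (Onyx), 94 (Orion), …
Winners (3 units): Stratus, Alder, Novara.
Highest unsuccessful bid: €98 → clearing price.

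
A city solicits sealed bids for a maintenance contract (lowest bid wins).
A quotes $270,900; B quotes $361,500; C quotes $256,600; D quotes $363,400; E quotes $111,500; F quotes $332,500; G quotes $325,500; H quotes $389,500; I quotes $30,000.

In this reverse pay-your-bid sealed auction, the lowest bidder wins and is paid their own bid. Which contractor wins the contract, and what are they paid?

I is paid $30,000

Rule: the lowest bidder wins and is paid their own bid.
Sorting bids: 30,000 (I) < 111,500 (E) < 256,600 (C) < 270,900 (A) < 325,500 (G) < 332,500 (F) < …
I is lowest → is paid own bid, $30,000.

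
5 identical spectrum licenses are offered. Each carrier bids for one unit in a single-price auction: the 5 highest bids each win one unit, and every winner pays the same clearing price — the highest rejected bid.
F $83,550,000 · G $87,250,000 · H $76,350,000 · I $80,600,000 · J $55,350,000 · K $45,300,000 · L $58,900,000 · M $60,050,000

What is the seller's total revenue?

Total revenue: $294,500,000

Bids ranked high→low: 87,250,000 (G), 83,550,000 (F), 80,600,000 (I), 76,350,000 (H), 60,050,000 (M), 58,900,000 (L), 55,350,000 (J), …
Winners (5 units): G, F, I, H, M.
Highest unsuccessful bid: $58,900,000 → clearing price.
Total revenue = 5 × $58,900,000 = $294,500,000.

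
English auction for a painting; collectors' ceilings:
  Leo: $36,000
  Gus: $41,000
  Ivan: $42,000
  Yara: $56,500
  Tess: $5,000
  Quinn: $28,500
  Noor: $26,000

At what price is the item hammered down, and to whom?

Yara wins at $42,000

Rule: the price rises until one bidder remains; the winner pays the price at which the last rival dropped out.
Limits in order: 56,500 (Yara) > 42,000 (Ivan) > 41,000 (Gus) > 36,000 (Leo) > 28,500 (Quinn) > 26,000 (Noor) > …
Bidding ends when Ivan exits at $42,000; Yara takes it.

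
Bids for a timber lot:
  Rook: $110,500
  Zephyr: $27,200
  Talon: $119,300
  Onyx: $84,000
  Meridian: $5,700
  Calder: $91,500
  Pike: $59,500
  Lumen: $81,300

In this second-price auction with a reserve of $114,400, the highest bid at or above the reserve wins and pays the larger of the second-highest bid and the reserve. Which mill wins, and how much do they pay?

Talon pays $114,400

Bids ranked: 119,300 (Talon) > 110,500 (Rook) > 91,500 (Calder) > 84,000 (Onyx) > 81,300 (Lumen) > 59,500 (Pike) > …
Talon has the top bid at or above the reserve ($119,300).
max(second-highest $110,500, reserve $114,400) = $114,400.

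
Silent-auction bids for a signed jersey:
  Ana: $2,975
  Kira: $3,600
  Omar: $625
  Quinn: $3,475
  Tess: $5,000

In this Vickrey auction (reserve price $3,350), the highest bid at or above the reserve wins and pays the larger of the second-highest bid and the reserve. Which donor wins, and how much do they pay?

Sorting bids: 5,000 (Tess) > 3,600 (Kira) > 3,475 (Quinn) > 2,975 (Ana) > 625 (Omar)
Tess has the top bid at or above the reserve ($5,000).
Second-highest bid $3,600 exceeds the reserve $3,350 → payment $3,600.

Tess pays $3,600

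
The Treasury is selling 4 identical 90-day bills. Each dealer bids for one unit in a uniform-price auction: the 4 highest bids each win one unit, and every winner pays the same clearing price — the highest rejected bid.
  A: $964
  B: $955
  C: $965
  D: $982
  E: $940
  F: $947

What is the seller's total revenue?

Bids ranked high→low: 982 (D), 965 (C), 964 (A), 955 (B), 947 (F), 940 (E)
The 4 highest are D, C, A, B.
Clearing price = highest rejected bid = $947.
Total revenue = 4 × $947 = $3,788.

Total revenue: $3,788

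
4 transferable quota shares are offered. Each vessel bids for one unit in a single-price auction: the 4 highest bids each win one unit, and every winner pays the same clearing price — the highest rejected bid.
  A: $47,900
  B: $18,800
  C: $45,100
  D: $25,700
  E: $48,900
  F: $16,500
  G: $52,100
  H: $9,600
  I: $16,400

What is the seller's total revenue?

Total revenue: $102,800

Bids ranked high→low: 52,100 (G), 48,900 (E), 47,900 (A), 45,100 (C), 25,700 (D), 18,800 (B), …
Winners (4 units): G, E, A, C.
Clearing price = highest rejected bid = $25,700.
Total revenue = 4 × $25,700 = $102,800.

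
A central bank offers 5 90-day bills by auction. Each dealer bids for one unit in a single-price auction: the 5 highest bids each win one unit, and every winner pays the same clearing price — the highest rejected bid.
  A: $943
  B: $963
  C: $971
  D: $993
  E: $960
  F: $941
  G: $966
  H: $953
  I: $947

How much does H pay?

H pays $0

Ordering the bids: 993 (D), 971 (C), 966 (G), 963 (B), 960 (E), 953 (H), 947 (I), …
The 5 highest are D, C, G, B, E.
Clearing price = highest rejected bid = $953.
H does not win → pays $0.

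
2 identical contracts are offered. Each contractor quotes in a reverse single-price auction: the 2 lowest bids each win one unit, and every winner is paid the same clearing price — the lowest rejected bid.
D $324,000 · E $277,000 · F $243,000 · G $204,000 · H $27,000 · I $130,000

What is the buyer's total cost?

Total cost: $408,000

Bids ranked low→high: 27,000 (H), 130,000 (I), 204,000 (G), 243,000 (F), …
Lowest 2: H, I.
Clearing price = lowest rejected bid = $204,000.
Total cost = 2 × $204,000 = $408,000.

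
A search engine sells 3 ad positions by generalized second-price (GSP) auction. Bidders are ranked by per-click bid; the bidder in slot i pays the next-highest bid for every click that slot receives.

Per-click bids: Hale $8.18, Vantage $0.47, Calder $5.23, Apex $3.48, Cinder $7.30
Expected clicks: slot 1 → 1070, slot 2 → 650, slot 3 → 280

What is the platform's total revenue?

Ranked by bid: $8.18 (Hale) > $7.30 (Cinder) > $5.23 (Calder) > $3.48 (Apex) > …
Slot 1: Hale pays $7.30 × 1070 = $7811.00
Slot 2: Cinder pays $5.23 × 650 = $3399.50
Slot 3: Calder pays $3.48 × 280 = $974.40
Total = $12184.90

Total revenue: $12184.90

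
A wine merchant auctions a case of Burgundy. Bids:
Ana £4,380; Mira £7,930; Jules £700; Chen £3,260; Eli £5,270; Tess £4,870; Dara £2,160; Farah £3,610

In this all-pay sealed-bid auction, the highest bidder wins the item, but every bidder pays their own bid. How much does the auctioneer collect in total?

Total revenue: £32,180

Rule: the highest bidder wins the item, but every bidder pays their own bid.
Bids ranked: 7,930 (Mira) > 5,270 (Eli) > 4,870 (Tess) > 4,380 (Ana) > 3,610 (Farah) > 3,260 (Chen) > …
Mira wins with the top bid; all bids are sunk regardless.
Every bidder forfeits their bid regardless of winning.
Revenue = 4,380 + 7,930 + 700 + 3,260 + 5,270 + 4,870 + 2,160 + 3,610 = £32,180.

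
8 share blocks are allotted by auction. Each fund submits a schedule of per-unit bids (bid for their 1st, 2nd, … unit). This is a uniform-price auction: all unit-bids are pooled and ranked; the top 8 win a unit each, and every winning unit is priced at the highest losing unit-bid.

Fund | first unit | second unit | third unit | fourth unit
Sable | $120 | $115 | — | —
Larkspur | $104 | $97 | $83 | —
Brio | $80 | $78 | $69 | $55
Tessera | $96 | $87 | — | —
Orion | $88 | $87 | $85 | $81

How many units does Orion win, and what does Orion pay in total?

Orion: 2 units, pays $170

All unit-bids, highest first — top 8: 120 (Sable-1), 115 (Sable-2), 104 (Larkspur-1), 97 (Larkspur-2), 96 (Tessera-1), 88 (Orion-1), 87 (Tessera-2), 87 (Orion-2)
Highest rejected unit-bid = $85.
Orion wins 2 unit(s) at $85 each.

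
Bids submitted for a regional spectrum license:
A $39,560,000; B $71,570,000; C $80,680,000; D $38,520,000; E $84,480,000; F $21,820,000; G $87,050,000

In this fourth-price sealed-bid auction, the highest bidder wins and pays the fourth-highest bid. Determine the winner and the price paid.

Bids in order: 87,050,000 (G) > 84,480,000 (E) > 80,680,000 (C) > 71,570,000 (B) > 39,560,000 (A) > 38,520,000 (D) > …
G is highest; pays the fourth-highest bid, $71,570,000.

G pays $71,570,000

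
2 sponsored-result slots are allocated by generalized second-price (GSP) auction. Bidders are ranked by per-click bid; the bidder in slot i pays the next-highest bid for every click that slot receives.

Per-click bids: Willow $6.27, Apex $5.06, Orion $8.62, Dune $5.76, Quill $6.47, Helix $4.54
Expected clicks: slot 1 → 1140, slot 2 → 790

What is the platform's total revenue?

Ranked by bid: $8.62 (Orion) > $6.47 (Quill) > $6.27 (Willow) > …
Slot 1: Orion pays $6.47 × 1140 = $7375.80
Slot 2: Quill pays $6.27 × 790 = $4953.30
Total = $12329.10

Total revenue: $12329.10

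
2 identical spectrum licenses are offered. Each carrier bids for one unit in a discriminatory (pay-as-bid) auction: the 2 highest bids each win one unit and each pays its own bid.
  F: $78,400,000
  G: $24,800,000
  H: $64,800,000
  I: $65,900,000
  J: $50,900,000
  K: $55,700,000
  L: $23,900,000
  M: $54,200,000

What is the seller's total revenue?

Total revenue: $144,300,000

Bids ranked high→low: 78,400,000 (F), 65,900,000 (I), 64,800,000 (H), 55,700,000 (K), …
Winners (2 units): F, I.
Total revenue = 78,400,000 + 65,900,000 = $144,300,000.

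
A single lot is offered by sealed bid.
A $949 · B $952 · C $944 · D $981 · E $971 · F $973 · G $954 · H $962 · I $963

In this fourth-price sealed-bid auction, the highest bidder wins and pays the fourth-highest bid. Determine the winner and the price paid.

D pays $963

Sorting bids: 981 (D) > 973 (F) > 971 (E) > 963 (I) > 962 (H) > 954 (G) > …
D is highest; pays the fourth-highest bid, $963.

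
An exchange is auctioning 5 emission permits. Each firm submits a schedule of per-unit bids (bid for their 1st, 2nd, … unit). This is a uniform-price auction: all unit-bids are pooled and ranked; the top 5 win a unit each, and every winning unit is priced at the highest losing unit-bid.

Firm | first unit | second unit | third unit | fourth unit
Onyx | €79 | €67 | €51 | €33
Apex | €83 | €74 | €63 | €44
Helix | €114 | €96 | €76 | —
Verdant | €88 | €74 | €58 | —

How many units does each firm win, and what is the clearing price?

Apex 1, Helix 2, Onyx 1, Verdant 1; clearing price €76

Pooled unit-bids ranked (top 5): 114 (Helix-1), 96 (Helix-2), 88 (Verdant-1), 83 (Apex-1), 79 (Onyx-1)
Highest rejected unit-bid = €76.
Allocation: Apex 1, Helix 2, Onyx 1, Verdant 1.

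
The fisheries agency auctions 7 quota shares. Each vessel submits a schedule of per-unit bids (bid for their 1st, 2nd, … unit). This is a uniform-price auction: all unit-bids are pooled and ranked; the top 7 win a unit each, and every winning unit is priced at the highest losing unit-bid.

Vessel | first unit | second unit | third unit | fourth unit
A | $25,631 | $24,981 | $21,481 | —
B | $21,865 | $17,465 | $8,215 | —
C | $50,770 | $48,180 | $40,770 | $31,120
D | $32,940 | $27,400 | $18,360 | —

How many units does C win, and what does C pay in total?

All unit-bids, highest first — top 7: 50,770 (C-1), 48,180 (C-2), 40,770 (C-3), 32,940 (D-1), 31,120 (C-4), 27,400 (D-2), 25,631 (A-1)
First bid not allocated: $24,981.
C wins 4 unit(s) at $24,981 each.

C: 4 units, pays $99,924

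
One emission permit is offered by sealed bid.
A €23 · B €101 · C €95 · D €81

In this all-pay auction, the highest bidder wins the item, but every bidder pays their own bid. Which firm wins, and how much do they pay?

B pays €101

Sorting bids: 101 (B) > 95 (C) > 81 (D) > 23 (A)
B is highest and takes the item; every bidder forfeits their bid.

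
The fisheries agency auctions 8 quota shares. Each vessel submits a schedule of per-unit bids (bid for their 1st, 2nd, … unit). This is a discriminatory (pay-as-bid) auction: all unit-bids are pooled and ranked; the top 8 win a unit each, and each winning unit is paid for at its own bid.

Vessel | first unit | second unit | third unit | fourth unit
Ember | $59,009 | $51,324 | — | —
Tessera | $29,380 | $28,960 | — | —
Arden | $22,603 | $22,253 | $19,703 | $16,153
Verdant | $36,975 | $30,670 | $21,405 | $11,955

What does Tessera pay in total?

Pooled unit-bids ranked (top 8): 59,009 (Ember-1), 51,324 (Ember-2), 36,975 (Verdant-1), 30,670 (Verdant-2), 29,380 (Tessera-1), 28,960 (Tessera-2), 22,603 (Arden-1), 22,253 (Arden-2)
Next rejected bid: $21,405 (not a price — pay-as-bid).
Tessera's winning unit-bids: 29,380 + 28,960 = $58,340.

Tessera pays $58,340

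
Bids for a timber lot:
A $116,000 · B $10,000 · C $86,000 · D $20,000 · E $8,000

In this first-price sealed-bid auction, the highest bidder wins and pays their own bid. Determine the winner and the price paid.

A pays $116,000

First-price sealed-bid auction: the highest bidder wins and pays their own bid.
Bids ranked: 116,000 (A) > 86,000 (C) > 20,000 (D) > 10,000 (B) > 8,000 (E)
A is highest → pays own bid, $116,000.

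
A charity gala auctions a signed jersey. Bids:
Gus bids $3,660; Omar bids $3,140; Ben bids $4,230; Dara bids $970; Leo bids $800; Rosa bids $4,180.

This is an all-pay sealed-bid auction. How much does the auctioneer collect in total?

Bids in order: 4,230 (Ben) > 4,180 (Rosa) > 3,660 (Gus) > 3,140 (Omar) > 970 (Dara) > 800 (Leo)
Ben wins with the top bid; all bids are sunk regardless.
Every bidder forfeits their bid regardless of winning.
Revenue = 3,660 + 3,140 + 4,230 + 970 + 800 + 4,180 = $16,980.

Total revenue: $16,980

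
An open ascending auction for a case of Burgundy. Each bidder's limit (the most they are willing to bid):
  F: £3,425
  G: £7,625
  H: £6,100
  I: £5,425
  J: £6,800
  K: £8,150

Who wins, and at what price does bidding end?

Open ascending-bid auction: the price rises until one bidder remains; the winner pays the price at which the last rival dropped out.
Limits ranked: 8,150 (K) > 7,625 (G) > 6,800 (J) > 6,100 (H) > 5,425 (I) > 3,425 (F)
Once the price passes £7,625, only K is left; the hammer falls at G's limit of £7,625.

K wins at £7,625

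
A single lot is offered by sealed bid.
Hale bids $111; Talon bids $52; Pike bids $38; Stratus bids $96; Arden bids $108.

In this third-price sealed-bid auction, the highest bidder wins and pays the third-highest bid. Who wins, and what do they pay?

Rule: the highest bidder wins and pays the third-highest bid.
Sorting bids: 111 (Hale) > 108 (Arden) > 96 (Stratus) > 52 (Talon) > 38 (Pike)
Hale is highest; pays the third-highest bid, $96.

Hale pays $96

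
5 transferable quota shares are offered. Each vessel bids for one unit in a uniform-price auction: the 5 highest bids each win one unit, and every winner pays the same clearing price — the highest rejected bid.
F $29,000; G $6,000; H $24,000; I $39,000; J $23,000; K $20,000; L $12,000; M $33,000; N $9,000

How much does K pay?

Ordering the bids: 39,000 (I), 33,000 (M), 29,000 (F), 24,000 (H), 23,000 (J), 20,000 (K), 12,000 (L), …
Top 5: I, M, F, H, J.
Highest unsuccessful bid: $20,000 → clearing price.
K does not win → pays $0.

K pays $0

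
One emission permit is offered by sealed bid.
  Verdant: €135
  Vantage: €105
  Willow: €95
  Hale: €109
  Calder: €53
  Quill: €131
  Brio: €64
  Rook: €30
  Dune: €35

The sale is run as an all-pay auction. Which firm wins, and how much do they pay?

Sorting bids: 135 (Verdant) > 131 (Quill) > 109 (Hale) > 105 (Vantage) > 95 (Willow) > 64 (Brio) > …
Verdant wins with the top bid; all bids are sunk regardless.

Verdant pays €135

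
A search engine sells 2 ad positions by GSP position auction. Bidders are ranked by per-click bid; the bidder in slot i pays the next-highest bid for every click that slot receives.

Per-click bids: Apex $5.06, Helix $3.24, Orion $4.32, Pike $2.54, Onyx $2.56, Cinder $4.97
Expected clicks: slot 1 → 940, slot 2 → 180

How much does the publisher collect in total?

Total revenue: $5449.40

Sorting advertisers: $5.06 (Apex) > $4.97 (Cinder) > $4.32 (Orion) > …
Slot 1: Apex pays $4.97 × 940 = $4671.80
Slot 2: Cinder pays $4.32 × 180 = $777.60
Total = $5449.40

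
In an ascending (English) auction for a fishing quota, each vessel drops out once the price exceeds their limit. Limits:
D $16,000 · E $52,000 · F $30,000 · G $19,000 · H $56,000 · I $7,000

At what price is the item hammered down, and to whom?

H wins at $52,000

Limits ranked: 56,000 (H) > 52,000 (E) > 30,000 (F) > 19,000 (G) > 16,000 (D) > 7,000 (I)
Bidding ends when E exits at $52,000; H takes it.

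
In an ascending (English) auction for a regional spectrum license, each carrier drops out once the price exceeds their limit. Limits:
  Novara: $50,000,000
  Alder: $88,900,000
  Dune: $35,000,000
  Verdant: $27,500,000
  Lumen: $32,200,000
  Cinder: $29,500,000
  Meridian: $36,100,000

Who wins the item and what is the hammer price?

Alder wins at $50,000,000

Sorting limits: 88,900,000 (Alder) > 50,000,000 (Novara) > 36,100,000 (Meridian) > 35,000,000 (Dune) > 32,200,000 (Lumen) > 29,500,000 (Cinder) > …
Once the price passes $50,000,000, only Alder is left; the hammer falls at Novara's limit of $50,000,000.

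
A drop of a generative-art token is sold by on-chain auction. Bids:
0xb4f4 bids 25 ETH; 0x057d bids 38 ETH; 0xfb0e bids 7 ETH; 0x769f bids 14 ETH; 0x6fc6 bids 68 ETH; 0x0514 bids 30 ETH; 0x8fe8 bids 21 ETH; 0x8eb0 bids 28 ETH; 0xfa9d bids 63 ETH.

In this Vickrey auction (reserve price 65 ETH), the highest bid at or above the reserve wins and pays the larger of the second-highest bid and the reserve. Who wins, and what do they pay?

0x6fc6 pays 65 ETH

Sorting bids: 68 (0x6fc6) > 63 (0xfa9d) > 38 (0x057d) > 30 (0x0514) > 28 (0x8eb0) > 25 (0xb4f4) > …
0x6fc6 has the top bid at or above the reserve (68 ETH).
Second-highest bid 63 ETH is below the reserve 65 ETH, so the reserve binds → payment 65 ETH.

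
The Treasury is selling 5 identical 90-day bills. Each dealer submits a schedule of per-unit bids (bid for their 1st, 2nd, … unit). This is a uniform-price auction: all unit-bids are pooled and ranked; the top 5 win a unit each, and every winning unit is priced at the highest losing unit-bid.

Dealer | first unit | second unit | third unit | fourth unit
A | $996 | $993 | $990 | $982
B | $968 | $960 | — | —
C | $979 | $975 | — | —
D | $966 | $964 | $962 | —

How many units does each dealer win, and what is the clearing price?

A 4, C 1; clearing price $975

Pooled unit-bids ranked (top 5): 996 (A-1), 993 (A-2), 990 (A-3), 982 (A-4), 979 (C-1)
Highest rejected unit-bid = $975.
Allocation: A 4, C 1.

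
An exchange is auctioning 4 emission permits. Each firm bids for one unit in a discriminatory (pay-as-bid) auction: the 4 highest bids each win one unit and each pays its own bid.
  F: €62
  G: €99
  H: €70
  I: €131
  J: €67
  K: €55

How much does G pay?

G pays €99

Sorting: 131 (I), 99 (G), 70 (H), 67 (J), 62 (F), 55 (K)
Top 4: I, G, H, J.
G wins → own bid €99.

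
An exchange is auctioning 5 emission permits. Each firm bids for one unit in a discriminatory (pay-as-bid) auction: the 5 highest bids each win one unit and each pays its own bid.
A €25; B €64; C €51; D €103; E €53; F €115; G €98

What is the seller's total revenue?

Bids ranked high→low: 115 (F), 103 (D), 98 (G), 64 (B), 53 (E), 51 (C), 25 (A)
Top 5: F, D, G, B, E.
Total revenue = 115 + 103 + 98 + 64 + 53 = €433.

Total revenue: €433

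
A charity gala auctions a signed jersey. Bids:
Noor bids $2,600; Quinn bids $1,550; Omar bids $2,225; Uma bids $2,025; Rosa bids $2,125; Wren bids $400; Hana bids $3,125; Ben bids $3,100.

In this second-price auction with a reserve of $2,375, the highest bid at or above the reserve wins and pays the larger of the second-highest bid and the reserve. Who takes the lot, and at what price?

Hana pays $3,100

Bids ranked: 3,125 (Hana) > 3,100 (Ben) > 2,600 (Noor) > 2,225 (Omar) > 2,125 (Rosa) > 2,025 (Uma) > …
Hana has the top bid at or above the reserve ($3,125).
Second-highest bid $3,100 exceeds the reserve $2,375 → payment $3,100.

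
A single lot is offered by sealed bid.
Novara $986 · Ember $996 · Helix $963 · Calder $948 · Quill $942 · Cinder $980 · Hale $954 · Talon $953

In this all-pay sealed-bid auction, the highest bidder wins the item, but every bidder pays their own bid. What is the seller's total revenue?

All-pay sealed-bid auction: the highest bidder wins the item, but every bidder pays their own bid.
Sorting bids: 996 (Ember) > 986 (Novara) > 980 (Cinder) > 963 (Helix) > 954 (Hale) > 953 (Talon) > …
Ember wins with the top bid; all bids are sunk regardless.
Every bidder forfeits their bid regardless of winning.
Revenue = 986 + 996 + 963 + 948 + 942 + 980 + 954 + 953 = $7,722.

Total revenue: $7,722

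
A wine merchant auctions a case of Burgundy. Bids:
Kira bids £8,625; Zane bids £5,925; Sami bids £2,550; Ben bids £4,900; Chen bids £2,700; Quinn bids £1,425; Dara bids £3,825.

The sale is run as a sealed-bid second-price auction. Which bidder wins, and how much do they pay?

Kira pays £5,925

Bids ranked: 8,625 (Kira) > 5,925 (Zane) > 4,900 (Ben) > 3,825 (Dara) > 2,700 (Chen) > 2,550 (Sami) > …
Kira wins with the highest bid; price is set by the runner-up at £5,925.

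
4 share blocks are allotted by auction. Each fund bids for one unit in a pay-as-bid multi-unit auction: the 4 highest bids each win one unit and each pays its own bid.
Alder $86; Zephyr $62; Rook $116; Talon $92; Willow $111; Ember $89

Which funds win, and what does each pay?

Rook $116, Willow $111, Talon $92, Ember $89

Sorting: 116 (Rook), 111 (Willow), 92 (Talon), 89 (Ember), 86 (Alder), 62 (Zephyr)
Top 4: Rook, Willow, Talon, Ember.
Each winner pays its own bid: Rook $116, Willow $111, Talon $92, Ember $89.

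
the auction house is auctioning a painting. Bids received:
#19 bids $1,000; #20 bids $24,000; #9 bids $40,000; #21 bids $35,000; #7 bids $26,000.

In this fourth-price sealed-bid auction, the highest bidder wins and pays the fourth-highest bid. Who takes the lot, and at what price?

#9 pays $24,000

Sorting bids: 40,000 (#9) > 35,000 (#21) > 26,000 (#7) > 24,000 (#20) > 1,000 (#19)
#9 wins; payment is bid #4 in the ranking = $24,000.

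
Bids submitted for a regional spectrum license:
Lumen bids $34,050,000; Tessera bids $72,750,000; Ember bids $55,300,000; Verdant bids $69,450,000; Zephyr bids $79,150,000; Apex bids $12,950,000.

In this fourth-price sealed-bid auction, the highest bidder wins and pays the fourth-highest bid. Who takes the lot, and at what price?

Sorting bids: 79,150,000 (Zephyr) > 72,750,000 (Tessera) > 69,450,000 (Verdant) > 55,300,000 (Ember) > 34,050,000 (Lumen) > 12,950,000 (Apex)
Zephyr is highest; pays the fourth-highest bid, $55,300,000.

Zephyr pays $55,300,000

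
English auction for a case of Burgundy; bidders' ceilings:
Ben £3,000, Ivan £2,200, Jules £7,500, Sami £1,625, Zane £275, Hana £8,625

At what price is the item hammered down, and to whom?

Hana wins at £7,500

Limits ranked: 8,625 (Hana) > 7,500 (Jules) > 3,000 (Ben) > 2,200 (Ivan) > 1,625 (Sami) > 275 (Zane)
Jules is the last rival to drop out, at £7,500; Hana remains and wins at that price.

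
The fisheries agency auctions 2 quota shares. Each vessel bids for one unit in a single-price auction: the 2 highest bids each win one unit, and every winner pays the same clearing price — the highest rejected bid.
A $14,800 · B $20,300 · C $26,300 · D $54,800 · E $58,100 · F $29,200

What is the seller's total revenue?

Sorting: 58,100 (E), 54,800 (D), 29,200 (F), 26,300 (C), …
Winners (2 units): E, D.
Highest unsuccessful bid: $29,200 → clearing price.
Total revenue = 2 × $29,200 = $58,400.

Total revenue: $58,400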